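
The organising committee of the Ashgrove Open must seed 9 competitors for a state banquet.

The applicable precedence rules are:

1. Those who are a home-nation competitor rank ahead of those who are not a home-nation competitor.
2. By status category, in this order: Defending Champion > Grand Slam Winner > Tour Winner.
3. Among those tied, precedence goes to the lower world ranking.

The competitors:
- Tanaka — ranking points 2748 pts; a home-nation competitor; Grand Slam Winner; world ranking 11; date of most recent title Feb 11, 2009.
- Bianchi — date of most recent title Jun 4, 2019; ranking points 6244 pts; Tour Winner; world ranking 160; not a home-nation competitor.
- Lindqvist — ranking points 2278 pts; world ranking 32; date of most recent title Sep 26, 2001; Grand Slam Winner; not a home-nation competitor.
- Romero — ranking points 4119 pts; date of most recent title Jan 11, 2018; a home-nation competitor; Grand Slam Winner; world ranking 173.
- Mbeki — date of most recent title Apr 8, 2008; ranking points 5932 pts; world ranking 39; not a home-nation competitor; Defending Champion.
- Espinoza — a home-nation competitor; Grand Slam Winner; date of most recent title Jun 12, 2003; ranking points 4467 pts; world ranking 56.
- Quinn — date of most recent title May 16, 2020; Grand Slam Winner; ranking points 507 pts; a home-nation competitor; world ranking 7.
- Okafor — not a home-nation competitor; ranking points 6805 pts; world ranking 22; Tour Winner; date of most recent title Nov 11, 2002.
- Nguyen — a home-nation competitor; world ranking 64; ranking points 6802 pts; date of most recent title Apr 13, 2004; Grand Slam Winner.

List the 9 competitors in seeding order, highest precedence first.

Quinn, Tanaka, Espinoza, Nguyen, Romero, Mbeki, Lindqvist, Okafor, Bianchi

By the first rule: Quinn, Tanaka, Espinoza, Nguyen and Romero (each a home-nation competitor); then Mbeki, Lindqvist, Okafor and Bianchi (each not a home-nation competitor).
Quinn, Tanaka, Espinoza, Nguyen and Romero are each Grand Slam Winner, so the next rule applies.
Among Quinn, Tanaka, Espinoza, Nguyen and Romero, by world ranking (lower first): Quinn (7) before Tanaka (11) before Espinoza (56) before Nguyen (64) before Romero (173).
Among Mbeki, Lindqvist, Okafor and Bianchi, by status category: Mbeki (Defending Champion) before Lindqvist (Grand Slam Winner) before Okafor and Bianchi (Tour Winner).
Among Okafor and Bianchi, by world ranking (lower first): Okafor (22) before Bianchi (160).
Full order: Quinn, Tanaka, Espinoza, Nguyen, Romero, Mbeki, Lindqvist, Okafor, Bianchi.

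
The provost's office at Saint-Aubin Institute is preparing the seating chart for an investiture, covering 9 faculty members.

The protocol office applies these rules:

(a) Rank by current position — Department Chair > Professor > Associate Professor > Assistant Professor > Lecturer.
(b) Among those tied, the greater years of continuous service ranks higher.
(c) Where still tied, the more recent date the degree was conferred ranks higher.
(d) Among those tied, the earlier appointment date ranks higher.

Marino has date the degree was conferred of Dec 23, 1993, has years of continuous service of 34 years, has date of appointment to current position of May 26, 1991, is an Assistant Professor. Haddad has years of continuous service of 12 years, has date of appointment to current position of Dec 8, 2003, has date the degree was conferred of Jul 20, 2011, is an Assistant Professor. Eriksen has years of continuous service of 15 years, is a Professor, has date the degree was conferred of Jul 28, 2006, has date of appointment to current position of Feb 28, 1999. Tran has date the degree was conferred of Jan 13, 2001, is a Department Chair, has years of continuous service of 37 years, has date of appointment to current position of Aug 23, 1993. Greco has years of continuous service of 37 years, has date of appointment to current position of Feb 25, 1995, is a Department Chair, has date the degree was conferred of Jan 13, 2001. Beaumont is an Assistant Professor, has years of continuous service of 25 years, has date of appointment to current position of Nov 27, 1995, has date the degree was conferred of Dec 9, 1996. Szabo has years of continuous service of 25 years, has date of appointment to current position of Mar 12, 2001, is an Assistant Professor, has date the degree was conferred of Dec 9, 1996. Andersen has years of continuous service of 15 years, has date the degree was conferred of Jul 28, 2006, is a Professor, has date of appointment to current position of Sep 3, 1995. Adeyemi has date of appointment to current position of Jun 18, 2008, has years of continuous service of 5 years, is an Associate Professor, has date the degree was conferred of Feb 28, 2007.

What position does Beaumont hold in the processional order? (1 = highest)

By current position: Tran and Greco (Department Chair); then Andersen and Eriksen (Professor); then Adeyemi (Associate Professor); then Marino, Beaumont, Szabo and Haddad (Assistant Professor).
Tran and Greco both have years of continuous service 37 years, so the next rule applies.
Tran and Greco both have date the degree was conferred Jan 13, 2001, so the next rule applies.
Among Tran and Greco, by date of appointment to current position (earlier first): Tran (Aug 23, 1993) before Greco (Feb 25, 1995).
Andersen and Eriksen both have years of continuous service 15 years, so the next rule applies.
Andersen and Eriksen both have date the degree was conferred Jul 28, 2006, so the next rule applies.
Among Andersen and Eriksen, by date of appointment to current position (earlier first): Andersen (Sep 3, 1995) before Eriksen (Feb 28, 1999).
Among Marino, Beaumont, Szabo and Haddad, by years of continuous service (higher first): Marino (34 years) before Beaumont and Szabo (25 years) before Haddad (12 years).
Beaumont and Szabo both have date the degree was conferred Dec 9, 1996, so the next rule applies.
Among Beaumont and Szabo, by date of appointment to current position (earlier first): Beaumont (Nov 27, 1995) before Szabo (Mar 12, 2001).
Order: Tran, Greco, Andersen, Eriksen, Adeyemi, Marino, Beaumont, Szabo, Haddad. So position 7.

7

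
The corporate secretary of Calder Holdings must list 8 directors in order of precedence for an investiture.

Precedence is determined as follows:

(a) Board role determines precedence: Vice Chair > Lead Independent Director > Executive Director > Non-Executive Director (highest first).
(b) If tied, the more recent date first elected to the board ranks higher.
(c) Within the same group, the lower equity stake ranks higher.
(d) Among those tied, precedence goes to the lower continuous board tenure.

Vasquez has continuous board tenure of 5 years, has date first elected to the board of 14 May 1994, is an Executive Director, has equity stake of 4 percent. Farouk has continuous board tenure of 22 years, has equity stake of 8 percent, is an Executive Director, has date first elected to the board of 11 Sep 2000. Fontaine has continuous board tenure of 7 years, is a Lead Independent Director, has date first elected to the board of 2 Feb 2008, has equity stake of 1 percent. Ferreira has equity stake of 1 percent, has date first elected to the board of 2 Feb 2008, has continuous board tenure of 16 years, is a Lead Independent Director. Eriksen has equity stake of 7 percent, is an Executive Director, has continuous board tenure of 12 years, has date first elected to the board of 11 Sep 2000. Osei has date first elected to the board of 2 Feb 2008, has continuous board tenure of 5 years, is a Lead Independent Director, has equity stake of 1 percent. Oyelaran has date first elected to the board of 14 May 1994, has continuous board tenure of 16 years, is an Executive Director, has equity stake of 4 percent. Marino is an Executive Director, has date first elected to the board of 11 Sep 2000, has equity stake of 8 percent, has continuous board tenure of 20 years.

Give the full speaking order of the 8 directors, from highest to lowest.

Osei, Fontaine, Ferreira, Eriksen, Marino, Farouk, Vasquez, Oyelaran

By board role: Osei, Fontaine and Ferreira (Lead Independent Director); then Eriksen, Marino, Farouk, Vasquez and Oyelaran (Executive Director).
Osei, Fontaine and Ferreira all have date first elected to the board 2 Feb 2008, so the next rule applies.
Osei, Fontaine and Ferreira all have equity stake 1 percent, so the next rule applies.
Among Osei, Fontaine and Ferreira, by continuous board tenure (lower first): Osei (5 years) before Fontaine (7 years) before Ferreira (16 years).
Among Eriksen, Marino, Farouk, Vasquez and Oyelaran, by date first elected to the board (later first): Eriksen, Marino and Farouk (11 Sep 2000) before Vasquez and Oyelaran (14 May 1994).
Among Eriksen, Marino and Farouk, by equity stake (lower first): Eriksen (7 percent) before Marino and Farouk (8 percent).
Among Marino and Farouk, by continuous board tenure (lower first): Marino (20 years) before Farouk (22 years).
Vasquez and Oyelaran both have equity stake 4 percent, so the next rule applies.
Among Vasquez and Oyelaran, by continuous board tenure (lower first): Vasquez (5 years) before Oyelaran (16 years).
Full order: Osei, Fontaine, Ferreira, Eriksen, Marino, Farouk, Vasquez, Oyelaran.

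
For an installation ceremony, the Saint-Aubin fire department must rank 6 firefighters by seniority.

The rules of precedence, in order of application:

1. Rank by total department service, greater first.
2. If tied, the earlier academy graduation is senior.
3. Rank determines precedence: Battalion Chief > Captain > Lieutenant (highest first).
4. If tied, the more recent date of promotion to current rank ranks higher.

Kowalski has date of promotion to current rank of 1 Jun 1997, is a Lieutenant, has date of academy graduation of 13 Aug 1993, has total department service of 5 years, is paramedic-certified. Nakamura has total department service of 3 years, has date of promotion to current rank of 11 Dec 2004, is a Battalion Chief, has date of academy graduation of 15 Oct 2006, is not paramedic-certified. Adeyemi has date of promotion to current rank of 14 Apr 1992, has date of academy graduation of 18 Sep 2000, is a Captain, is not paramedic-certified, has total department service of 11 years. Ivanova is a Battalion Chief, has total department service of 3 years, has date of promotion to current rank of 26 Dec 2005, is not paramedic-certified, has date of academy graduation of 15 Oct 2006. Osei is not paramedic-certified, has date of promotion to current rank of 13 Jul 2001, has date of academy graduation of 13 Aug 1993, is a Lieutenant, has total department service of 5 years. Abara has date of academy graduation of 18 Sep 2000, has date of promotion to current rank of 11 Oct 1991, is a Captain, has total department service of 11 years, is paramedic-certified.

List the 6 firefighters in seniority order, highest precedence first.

Adeyemi, Abara, Osei, Kowalski, Ivanova, Nakamura

By total department service (higher first): Adeyemi and Abara (both 11 years); then Osei and Kowalski (both 5 years); then Ivanova and Nakamura (both 3 years).
Adeyemi and Abara both have date of academy graduation 18 Sep 2000, so the next rule applies.
Adeyemi and Abara are each Captain, so the next rule applies.
Among Adeyemi and Abara, by date of promotion to current rank (later first): Adeyemi (14 Apr 1992) before Abara (11 Oct 1991).
Osei and Kowalski both have date of academy graduation 13 Aug 1993, so the next rule applies.
Osei and Kowalski are each Lieutenant, so the next rule applies.
Among Osei and Kowalski, by date of promotion to current rank (later first): Osei (13 Jul 2001) before Kowalski (1 Jun 1997).
Ivanova and Nakamura both have date of academy graduation 15 Oct 2006, so the next rule applies.
Ivanova and Nakamura are each Battalion Chief, so the next rule applies.
Among Ivanova and Nakamura, by date of promotion to current rank (later first): Ivanova (26 Dec 2005) before Nakamura (11 Dec 2004).
Full order: Adeyemi, Abara, Osei, Kowalski, Ivanova, Nakamura.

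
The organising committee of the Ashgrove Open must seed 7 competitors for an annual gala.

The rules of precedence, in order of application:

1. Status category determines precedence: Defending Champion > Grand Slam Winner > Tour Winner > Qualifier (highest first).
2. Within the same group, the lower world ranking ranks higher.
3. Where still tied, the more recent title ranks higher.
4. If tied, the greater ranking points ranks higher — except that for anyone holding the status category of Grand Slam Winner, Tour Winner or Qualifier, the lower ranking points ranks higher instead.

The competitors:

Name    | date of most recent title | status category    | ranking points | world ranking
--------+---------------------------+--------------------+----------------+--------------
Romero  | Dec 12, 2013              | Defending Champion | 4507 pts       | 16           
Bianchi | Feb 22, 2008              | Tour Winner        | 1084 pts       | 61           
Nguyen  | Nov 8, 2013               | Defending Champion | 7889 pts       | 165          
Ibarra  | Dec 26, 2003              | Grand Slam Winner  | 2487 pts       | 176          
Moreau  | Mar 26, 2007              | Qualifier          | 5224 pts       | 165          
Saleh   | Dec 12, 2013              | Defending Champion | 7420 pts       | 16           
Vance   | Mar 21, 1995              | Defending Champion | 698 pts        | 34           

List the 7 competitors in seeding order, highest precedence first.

By status category: Saleh, Romero, Vance and Nguyen (Defending Champion); then Ibarra (Grand Slam Winner); then Bianchi (Tour Winner); then Moreau (Qualifier).
Among Saleh, Romero, Vance and Nguyen, by world ranking (lower first): Saleh and Romero (16) before Vance (34) before Nguyen (165).
Saleh and Romero both have date of most recent title Dec 12, 2013, so the next rule applies.
Among Saleh and Romero, by ranking points (higher first): Saleh (7420 pts) before Romero (4507 pts).
Full order: Saleh, Romero, Vance, Nguyen, Ibarra, Bianchi, Moreau.

Saleh, Romero, Vance, Nguyen, Ibarra, Bianchi, Moreau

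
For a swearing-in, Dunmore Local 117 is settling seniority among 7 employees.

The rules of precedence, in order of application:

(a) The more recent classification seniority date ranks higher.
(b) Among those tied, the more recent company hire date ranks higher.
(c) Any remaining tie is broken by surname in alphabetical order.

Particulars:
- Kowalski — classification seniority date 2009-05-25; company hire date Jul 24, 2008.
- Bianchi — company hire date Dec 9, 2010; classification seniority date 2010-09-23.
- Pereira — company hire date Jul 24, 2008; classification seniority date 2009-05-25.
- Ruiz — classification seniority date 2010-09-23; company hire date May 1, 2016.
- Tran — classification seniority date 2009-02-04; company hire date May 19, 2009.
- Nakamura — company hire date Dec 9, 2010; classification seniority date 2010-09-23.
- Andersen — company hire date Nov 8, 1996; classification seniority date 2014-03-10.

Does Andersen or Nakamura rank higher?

Andersen

By classification seniority date (later first): Andersen (2014-03-10); then Ruiz, Bianchi and Nakamura (each 2010-09-23); then Kowalski and Pereira (both 2009-05-25); then Tran (2009-02-04).
Among Ruiz, Bianchi and Nakamura, by company hire date (later first): Ruiz (May 1, 2016) before Bianchi and Nakamura (Dec 9, 2010).
Among Bianchi and Nakamura, alphabetically by surname: Bianchi before Nakamura.
Kowalski and Pereira both have company hire date Jul 24, 2008, so the next rule applies.
Among Kowalski and Pereira, alphabetically by surname: Kowalski before Pereira.
So Andersen takes precedence.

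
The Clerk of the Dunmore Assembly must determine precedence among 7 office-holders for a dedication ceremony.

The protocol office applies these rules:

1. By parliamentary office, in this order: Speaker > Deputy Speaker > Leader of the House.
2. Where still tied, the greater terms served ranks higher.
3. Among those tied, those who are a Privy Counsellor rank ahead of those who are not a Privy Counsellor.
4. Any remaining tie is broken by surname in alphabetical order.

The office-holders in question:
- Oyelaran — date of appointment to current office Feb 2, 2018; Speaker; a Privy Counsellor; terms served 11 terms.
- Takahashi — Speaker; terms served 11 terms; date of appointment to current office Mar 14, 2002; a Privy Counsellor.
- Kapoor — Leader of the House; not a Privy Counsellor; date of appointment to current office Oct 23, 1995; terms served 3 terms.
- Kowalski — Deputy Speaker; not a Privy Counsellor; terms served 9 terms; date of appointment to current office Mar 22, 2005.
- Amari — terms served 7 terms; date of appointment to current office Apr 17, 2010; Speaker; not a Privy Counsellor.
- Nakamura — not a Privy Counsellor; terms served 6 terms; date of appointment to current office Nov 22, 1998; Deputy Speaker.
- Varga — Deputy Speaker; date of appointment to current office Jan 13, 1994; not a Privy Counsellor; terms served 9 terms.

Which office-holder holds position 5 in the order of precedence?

By parliamentary office: Oyelaran, Takahashi and Amari (Speaker); then Kowalski, Varga and Nakamura (Deputy Speaker); then Kapoor (Leader of the House).
Among Oyelaran, Takahashi and Amari, by terms served (higher first): Oyelaran and Takahashi (11 terms) before Amari (7 terms).
Oyelaran and Takahashi are each a Privy Counsellor, so the next rule applies.
Among Oyelaran and Takahashi, alphabetically by surname: Oyelaran before Takahashi.
Among Kowalski, Varga and Nakamura, by terms served (higher first): Kowalski and Varga (9 terms) before Nakamura (6 terms).
Kowalski and Varga are each not a Privy Counsellor, so the next rule applies.
Among Kowalski and Varga, alphabetically by surname: Kowalski before Varga.
Order: Oyelaran, Takahashi, Amari, Kowalski, Varga, Nakamura, Kapoor.

Varga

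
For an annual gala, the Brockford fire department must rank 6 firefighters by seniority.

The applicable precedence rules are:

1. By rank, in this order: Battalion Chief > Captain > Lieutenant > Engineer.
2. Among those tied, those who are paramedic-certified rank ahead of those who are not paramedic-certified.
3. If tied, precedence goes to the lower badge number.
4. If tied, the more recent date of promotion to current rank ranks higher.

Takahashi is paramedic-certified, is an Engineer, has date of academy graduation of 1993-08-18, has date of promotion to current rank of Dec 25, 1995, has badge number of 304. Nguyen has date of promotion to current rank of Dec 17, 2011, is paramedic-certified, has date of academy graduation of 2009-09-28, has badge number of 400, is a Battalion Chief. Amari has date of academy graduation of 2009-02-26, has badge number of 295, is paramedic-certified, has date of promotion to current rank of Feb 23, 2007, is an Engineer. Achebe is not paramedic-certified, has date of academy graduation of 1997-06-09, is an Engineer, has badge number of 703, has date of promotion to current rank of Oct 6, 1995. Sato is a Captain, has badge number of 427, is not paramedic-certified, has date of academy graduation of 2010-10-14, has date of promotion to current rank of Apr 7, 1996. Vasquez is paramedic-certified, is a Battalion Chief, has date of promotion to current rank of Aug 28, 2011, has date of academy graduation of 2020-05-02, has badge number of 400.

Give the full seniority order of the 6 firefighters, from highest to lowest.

By rank: Nguyen and Vasquez (Battalion Chief); then Sato (Captain); then Amari, Takahashi and Achebe (Engineer).
Nguyen and Vasquez are each paramedic-certified, so the next rule applies.
Nguyen and Vasquez both have badge number 400, so the next rule applies.
Among Nguyen and Vasquez, by date of promotion to current rank (later first): Nguyen (Dec 17, 2011) before Vasquez (Aug 28, 2011).
Among Amari, Takahashi and Achebe, paramedic-certified before not paramedic-certified: Amari and Takahashi (paramedic-certified) before Achebe (not paramedic-certified).
Among Amari and Takahashi, by badge number (lower first): Amari (295) before Takahashi (304).
Full order: Nguyen, Vasquez, Sato, Amari, Takahashi, Achebe.

Nguyen, Vasquez, Sato, Amari, Takahashi, Achebe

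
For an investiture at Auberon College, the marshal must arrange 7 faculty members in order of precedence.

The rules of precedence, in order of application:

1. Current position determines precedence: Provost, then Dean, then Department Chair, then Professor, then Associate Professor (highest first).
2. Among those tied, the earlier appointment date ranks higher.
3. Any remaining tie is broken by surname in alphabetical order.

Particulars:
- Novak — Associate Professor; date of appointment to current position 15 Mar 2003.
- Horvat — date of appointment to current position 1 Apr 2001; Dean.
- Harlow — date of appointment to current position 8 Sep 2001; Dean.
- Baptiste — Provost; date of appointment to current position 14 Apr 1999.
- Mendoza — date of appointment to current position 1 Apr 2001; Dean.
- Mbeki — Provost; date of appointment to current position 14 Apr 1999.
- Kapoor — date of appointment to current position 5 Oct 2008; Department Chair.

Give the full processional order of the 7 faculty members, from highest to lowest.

By current position: Baptiste and Mbeki (Provost); then Horvat, Mendoza and Harlow (Dean); then Kapoor (Department Chair); then Novak (Associate Professor).
Baptiste and Mbeki both have date of appointment to current position 14 Apr 1999, so the next rule applies.
Among Baptiste and Mbeki, alphabetically by surname: Baptiste before Mbeki.
Among Horvat, Mendoza and Harlow, by date of appointment to current position (earlier first): Horvat and Mendoza (1 Apr 2001) before Harlow (8 Sep 2001).
Among Horvat and Mendoza, alphabetically by surname: Horvat before Mendoza.
Full order: Baptiste, Mbeki, Horvat, Mendoza, Harlow, Kapoor, Novak.

Baptiste, Mbeki, Horvat, Mendoza, Harlow, Kapoor, Novak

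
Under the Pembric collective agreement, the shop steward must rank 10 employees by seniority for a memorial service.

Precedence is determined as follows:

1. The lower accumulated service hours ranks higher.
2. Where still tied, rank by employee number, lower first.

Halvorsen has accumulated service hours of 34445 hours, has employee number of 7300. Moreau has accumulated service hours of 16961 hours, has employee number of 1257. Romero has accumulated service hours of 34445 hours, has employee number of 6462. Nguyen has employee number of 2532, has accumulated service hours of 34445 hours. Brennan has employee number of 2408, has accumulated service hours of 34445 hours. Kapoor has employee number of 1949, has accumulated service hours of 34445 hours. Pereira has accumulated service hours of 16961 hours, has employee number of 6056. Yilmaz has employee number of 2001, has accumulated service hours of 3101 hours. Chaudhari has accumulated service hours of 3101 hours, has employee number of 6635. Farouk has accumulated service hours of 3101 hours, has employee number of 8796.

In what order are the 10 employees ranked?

By accumulated service hours (lower first): Yilmaz, Chaudhari and Farouk (each 3101 hours); then Moreau and Pereira (both 16961 hours); then Kapoor, Brennan, Nguyen, Romero and Halvorsen (each 34445 hours).
Among Yilmaz, Chaudhari and Farouk, by employee number (lower first): Yilmaz (2001) before Chaudhari (6635) before Farouk (8796).
Among Moreau and Pereira, by employee number (lower first): Moreau (1257) before Pereira (6056).
Among Kapoor, Brennan, Nguyen, Romero and Halvorsen, by employee number (lower first): Kapoor (1949) before Brennan (2408) before Nguyen (2532) before Romero (6462) before Halvorsen (7300).
Full order: Yilmaz, Chaudhari, Farouk, Moreau, Pereira, Kapoor, Brennan, Nguyen, Romero, Halvorsen.

Yilmaz, Chaudhari, Farouk, Moreau, Pereira, Kapoor, Brennan, Nguyen, Romero, Halvorsen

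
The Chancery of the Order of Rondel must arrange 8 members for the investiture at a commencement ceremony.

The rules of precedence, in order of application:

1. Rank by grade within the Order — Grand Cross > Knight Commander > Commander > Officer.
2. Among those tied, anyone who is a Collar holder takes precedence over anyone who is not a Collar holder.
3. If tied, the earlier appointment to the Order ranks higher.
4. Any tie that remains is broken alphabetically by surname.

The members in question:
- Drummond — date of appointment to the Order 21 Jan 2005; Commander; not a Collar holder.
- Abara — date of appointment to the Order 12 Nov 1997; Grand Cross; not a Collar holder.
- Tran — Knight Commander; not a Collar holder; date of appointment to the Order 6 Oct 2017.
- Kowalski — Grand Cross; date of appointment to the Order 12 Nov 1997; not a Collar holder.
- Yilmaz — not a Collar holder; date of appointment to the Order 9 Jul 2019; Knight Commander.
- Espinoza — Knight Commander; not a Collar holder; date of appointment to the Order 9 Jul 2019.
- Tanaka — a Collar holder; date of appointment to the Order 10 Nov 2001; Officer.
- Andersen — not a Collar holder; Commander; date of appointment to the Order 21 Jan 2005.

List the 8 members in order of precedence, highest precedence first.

By grade within the Order: Abara and Kowalski (Grand Cross); then Tran, Espinoza and Yilmaz (Knight Commander); then Andersen and Drummond (Commander); then Tanaka (Officer).
Abara and Kowalski are each not a Collar holder, so the next rule applies.
Abara and Kowalski both have date of appointment to the Order 12 Nov 1997, so the next rule applies.
Among Abara and Kowalski, alphabetically by surname: Abara before Kowalski.
Tran, Espinoza and Yilmaz are each not a Collar holder, so the next rule applies.
Among Tran, Espinoza and Yilmaz, by date of appointment to the Order (earlier first): Tran (6 Oct 2017) before Espinoza and Yilmaz (9 Jul 2019).
Among Espinoza and Yilmaz, alphabetically by surname: Espinoza before Yilmaz.
Andersen and Drummond are each not a Collar holder, so the next rule applies.
Andersen and Drummond both have date of appointment to the Order 21 Jan 2005, so the next rule applies.
Among Andersen and Drummond, alphabetically by surname: Andersen before Drummond.
Full order: Abara, Kowalski, Tran, Espinoza, Yilmaz, Andersen, Drummond, Tanaka.

Abara, Kowalski, Tran, Espinoza, Yilmaz, Andersen, Drummond, Tanaka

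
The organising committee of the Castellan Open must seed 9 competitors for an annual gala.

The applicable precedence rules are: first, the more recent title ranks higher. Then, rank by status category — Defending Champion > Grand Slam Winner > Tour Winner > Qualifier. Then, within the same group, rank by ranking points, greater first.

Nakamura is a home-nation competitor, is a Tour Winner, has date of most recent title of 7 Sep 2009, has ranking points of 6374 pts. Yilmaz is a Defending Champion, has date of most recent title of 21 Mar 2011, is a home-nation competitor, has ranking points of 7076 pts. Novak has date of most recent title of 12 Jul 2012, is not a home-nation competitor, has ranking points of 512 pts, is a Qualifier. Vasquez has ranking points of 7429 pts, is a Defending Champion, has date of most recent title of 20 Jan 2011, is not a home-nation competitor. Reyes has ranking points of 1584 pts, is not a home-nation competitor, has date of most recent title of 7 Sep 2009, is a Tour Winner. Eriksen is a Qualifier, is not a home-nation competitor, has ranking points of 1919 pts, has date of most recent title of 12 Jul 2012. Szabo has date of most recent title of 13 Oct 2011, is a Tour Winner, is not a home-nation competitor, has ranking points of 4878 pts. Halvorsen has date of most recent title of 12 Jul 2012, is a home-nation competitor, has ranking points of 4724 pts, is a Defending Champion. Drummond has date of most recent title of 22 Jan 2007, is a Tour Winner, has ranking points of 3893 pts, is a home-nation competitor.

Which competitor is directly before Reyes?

By date of most recent title (later first): Halvorsen, Eriksen and Novak (each 12 Jul 2012); then Szabo (13 Oct 2011); then Yilmaz (21 Mar 2011); then Vasquez (20 Jan 2011); then Nakamura and Reyes (both 7 Sep 2009); then Drummond (22 Jan 2007).
Among Halvorsen, Eriksen and Novak, by status category: Halvorsen (Defending Champion) before Eriksen and Novak (Qualifier).
Among Eriksen and Novak, by ranking points (higher first): Eriksen (1919 pts) before Novak (512 pts).
Nakamura and Reyes are each Tour Winner, so the next rule applies.
Among Nakamura and Reyes, by ranking points (higher first): Nakamura (6374 pts) before Reyes (1584 pts).
Order: Halvorsen, Eriksen, Novak, Szabo, Yilmaz, Vasquez, Nakamura, Reyes, Drummond.

Nakamura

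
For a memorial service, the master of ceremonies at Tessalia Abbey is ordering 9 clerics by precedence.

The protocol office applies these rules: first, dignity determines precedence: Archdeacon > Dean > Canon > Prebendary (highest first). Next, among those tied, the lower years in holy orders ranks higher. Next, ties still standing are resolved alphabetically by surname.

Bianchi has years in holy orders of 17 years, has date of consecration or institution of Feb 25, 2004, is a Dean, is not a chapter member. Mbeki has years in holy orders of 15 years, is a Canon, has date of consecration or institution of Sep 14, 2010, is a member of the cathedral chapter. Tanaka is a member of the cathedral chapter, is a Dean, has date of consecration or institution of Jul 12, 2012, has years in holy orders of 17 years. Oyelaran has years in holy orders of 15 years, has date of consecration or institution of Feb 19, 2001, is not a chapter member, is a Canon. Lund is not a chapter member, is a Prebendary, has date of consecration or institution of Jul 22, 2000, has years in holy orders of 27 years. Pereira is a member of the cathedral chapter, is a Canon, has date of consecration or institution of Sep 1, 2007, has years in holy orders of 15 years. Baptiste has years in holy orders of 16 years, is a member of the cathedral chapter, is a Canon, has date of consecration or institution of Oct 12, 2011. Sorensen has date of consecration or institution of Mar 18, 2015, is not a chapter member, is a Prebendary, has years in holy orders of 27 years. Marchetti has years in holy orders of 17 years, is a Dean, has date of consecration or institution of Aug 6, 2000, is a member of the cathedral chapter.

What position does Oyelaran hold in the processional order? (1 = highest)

By dignity: Bianchi, Marchetti and Tanaka (Dean); then Mbeki, Oyelaran, Pereira and Baptiste (Canon); then Lund and Sorensen (Prebendary).
Bianchi, Marchetti and Tanaka all have years in holy orders 17 years, so the next rule applies.
Among Bianchi, Marchetti and Tanaka, alphabetically by surname: Bianchi before Marchetti before Tanaka.
Among Mbeki, Oyelaran, Pereira and Baptiste, by years in holy orders (lower first): Mbeki, Oyelaran and Pereira (15 years) before Baptiste (16 years).
Among Mbeki, Oyelaran and Pereira, alphabetically by surname: Mbeki before Oyelaran before Pereira.
Lund and Sorensen both have years in holy orders 27 years, so the next rule applies.
Among Lund and Sorensen, alphabetically by surname: Lund before Sorensen.
Order: Bianchi, Marchetti, Tanaka, Mbeki, Oyelaran, Pereira, Baptiste, Lund, Sorensen. So position 5.

5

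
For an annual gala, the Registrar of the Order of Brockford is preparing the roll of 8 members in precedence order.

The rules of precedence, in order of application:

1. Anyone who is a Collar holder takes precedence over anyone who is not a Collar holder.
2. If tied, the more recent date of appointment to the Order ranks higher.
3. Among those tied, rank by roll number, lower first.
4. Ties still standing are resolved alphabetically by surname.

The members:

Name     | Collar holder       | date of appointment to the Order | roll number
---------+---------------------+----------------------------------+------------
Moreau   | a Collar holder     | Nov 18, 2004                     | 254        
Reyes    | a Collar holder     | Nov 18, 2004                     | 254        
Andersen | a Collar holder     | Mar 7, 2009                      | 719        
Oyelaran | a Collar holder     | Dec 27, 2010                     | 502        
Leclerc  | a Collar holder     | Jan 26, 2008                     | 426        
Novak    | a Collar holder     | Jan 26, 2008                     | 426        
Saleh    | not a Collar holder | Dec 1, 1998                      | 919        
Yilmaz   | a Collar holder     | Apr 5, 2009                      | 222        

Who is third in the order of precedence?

Andersen

By the first rule: Oyelaran, Yilmaz, Andersen, Leclerc, Novak, Moreau and Reyes (each a Collar holder); then Saleh (not a Collar holder).
Among Oyelaran, Yilmaz, Andersen, Leclerc, Novak, Moreau and Reyes, by date of appointment to the Order (later first): Oyelaran (Dec 27, 2010) before Yilmaz (Apr 5, 2009) before Andersen (Mar 7, 2009) before Leclerc and Novak (Jan 26, 2008) before Moreau and Reyes (Nov 18, 2004).
Leclerc and Novak both have roll number 426, so the next rule applies.
Among Leclerc and Novak, alphabetically by surname: Leclerc before Novak.
Moreau and Reyes both have roll number 254, so the next rule applies.
Among Moreau and Reyes, alphabetically by surname: Moreau before Reyes.
Order: Oyelaran, Yilmaz, Andersen, Leclerc, Novak, Moreau, Reyes, Saleh.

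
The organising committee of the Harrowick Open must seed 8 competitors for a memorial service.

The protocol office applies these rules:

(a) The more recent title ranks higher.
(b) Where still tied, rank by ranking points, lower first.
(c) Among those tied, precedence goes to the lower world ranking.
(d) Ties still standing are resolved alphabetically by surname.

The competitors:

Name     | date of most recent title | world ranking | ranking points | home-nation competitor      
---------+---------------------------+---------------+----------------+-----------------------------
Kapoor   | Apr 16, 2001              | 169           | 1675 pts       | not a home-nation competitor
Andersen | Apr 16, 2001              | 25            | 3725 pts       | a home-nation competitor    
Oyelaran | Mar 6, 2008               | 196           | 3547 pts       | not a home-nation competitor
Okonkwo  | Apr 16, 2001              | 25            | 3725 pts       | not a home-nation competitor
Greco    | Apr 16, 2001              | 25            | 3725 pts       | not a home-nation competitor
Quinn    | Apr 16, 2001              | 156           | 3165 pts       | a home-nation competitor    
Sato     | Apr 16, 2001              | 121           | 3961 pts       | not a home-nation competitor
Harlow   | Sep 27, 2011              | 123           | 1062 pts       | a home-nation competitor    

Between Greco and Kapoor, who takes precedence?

Kapoor

By date of most recent title (later first): Harlow (Sep 27, 2011); then Oyelaran (Mar 6, 2008); then Kapoor, Quinn, Andersen, Greco, Okonkwo and Sato (each Apr 16, 2001).
Among Kapoor, Quinn, Andersen, Greco, Okonkwo and Sato, by ranking points (lower first): Kapoor (1675 pts) before Quinn (3165 pts) before Andersen, Greco and Okonkwo (3725 pts) before Sato (3961 pts).
Andersen, Greco and Okonkwo all have world ranking 25, so the next rule applies.
Among Andersen, Greco and Okonkwo, alphabetically by surname: Andersen before Greco before Okonkwo.
So Kapoor takes precedence.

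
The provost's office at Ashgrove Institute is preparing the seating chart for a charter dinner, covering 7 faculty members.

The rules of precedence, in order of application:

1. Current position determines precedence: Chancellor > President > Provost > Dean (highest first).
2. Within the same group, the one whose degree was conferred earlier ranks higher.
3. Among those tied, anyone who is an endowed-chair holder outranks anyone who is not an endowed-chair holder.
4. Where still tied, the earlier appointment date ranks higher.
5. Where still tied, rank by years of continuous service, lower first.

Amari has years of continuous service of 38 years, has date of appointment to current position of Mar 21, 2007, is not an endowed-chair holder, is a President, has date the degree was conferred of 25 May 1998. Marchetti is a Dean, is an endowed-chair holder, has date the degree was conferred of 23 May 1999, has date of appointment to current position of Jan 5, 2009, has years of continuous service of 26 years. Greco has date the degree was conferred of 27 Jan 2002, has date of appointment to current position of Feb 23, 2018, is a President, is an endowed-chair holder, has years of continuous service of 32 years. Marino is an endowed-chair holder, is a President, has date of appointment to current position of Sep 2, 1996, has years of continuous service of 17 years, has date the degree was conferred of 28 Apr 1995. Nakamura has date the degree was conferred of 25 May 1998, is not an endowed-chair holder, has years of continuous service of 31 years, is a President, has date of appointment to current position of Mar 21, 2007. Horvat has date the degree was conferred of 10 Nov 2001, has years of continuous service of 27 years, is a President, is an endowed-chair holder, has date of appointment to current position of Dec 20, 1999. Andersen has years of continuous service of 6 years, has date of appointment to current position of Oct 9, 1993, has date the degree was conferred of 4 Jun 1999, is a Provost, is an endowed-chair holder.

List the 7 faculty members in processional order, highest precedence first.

By current position: Marino, Nakamura, Amari, Horvat and Greco (President); then Andersen (Provost); then Marchetti (Dean).
Among Marino, Nakamura, Amari, Horvat and Greco, by date the degree was conferred (earlier first): Marino (28 Apr 1995) before Nakamura and Amari (25 May 1998) before Horvat (10 Nov 2001) before Greco (27 Jan 2002).
Nakamura and Amari are each not an endowed-chair holder, so the next rule applies.
Nakamura and Amari both have date of appointment to current position Mar 21, 2007, so the next rule applies.
Among Nakamura and Amari, by years of continuous service (lower first): Nakamura (31 years) before Amari (38 years).
Full order: Marino, Nakamura, Amari, Horvat, Greco, Andersen, Marchetti.

Marino, Nakamura, Amari, Horvat, Greco, Andersen, Marchetti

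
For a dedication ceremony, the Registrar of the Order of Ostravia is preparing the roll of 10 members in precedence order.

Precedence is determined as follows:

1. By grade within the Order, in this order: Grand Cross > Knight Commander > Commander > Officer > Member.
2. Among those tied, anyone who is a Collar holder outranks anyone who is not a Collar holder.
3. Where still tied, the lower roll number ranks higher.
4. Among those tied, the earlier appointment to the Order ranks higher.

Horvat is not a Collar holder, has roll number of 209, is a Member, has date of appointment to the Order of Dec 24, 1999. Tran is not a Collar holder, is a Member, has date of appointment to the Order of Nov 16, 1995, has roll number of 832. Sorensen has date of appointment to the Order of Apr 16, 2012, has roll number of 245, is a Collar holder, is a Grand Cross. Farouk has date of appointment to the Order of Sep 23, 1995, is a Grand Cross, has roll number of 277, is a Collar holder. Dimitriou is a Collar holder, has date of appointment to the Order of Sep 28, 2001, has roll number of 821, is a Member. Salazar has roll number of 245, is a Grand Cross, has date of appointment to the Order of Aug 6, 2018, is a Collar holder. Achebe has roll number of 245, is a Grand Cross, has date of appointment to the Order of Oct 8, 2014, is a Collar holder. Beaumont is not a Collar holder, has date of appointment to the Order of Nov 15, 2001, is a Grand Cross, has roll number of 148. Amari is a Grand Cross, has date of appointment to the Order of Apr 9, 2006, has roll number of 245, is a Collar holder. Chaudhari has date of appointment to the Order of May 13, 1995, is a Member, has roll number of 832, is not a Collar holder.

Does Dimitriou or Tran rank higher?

By grade within the Order: Amari, Sorensen, Achebe, Salazar, Farouk and Beaumont (Grand Cross); then Dimitriou, Horvat, Chaudhari and Tran (Member).
Among Amari, Sorensen, Achebe, Salazar, Farouk and Beaumont, a Collar holder before not a Collar holder: Amari, Sorensen, Achebe, Salazar and Farouk (a Collar holder) before Beaumont (not a Collar holder).
Among Amari, Sorensen, Achebe, Salazar and Farouk, by roll number (lower first): Amari, Sorensen, Achebe and Salazar (245) before Farouk (277).
Among Amari, Sorensen, Achebe and Salazar, by date of appointment to the Order (earlier first): Amari (Apr 9, 2006) before Sorensen (Apr 16, 2012) before Achebe (Oct 8, 2014) before Salazar (Aug 6, 2018).
Among Dimitriou, Horvat, Chaudhari and Tran, a Collar holder before not a Collar holder: Dimitriou (a Collar holder) before Horvat, Chaudhari and Tran (not a Collar holder).
Among Horvat, Chaudhari and Tran, by roll number (lower first): Horvat (209) before Chaudhari and Tran (832).
Among Chaudhari and Tran, by date of appointment to the Order (earlier first): Chaudhari (May 13, 1995) before Tran (Nov 16, 1995).
So Dimitriou takes precedence.

Dimitriou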